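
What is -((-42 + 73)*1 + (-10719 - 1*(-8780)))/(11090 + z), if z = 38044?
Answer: 318/8189 ≈ 0.038833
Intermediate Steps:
-((-42 + 73)*1 + (-10719 - 1*(-8780)))/(11090 + z) = -((-42 + 73)*1 + (-10719 - 1*(-8780)))/(11090 + 38044) = -(31*1 + (-10719 + 8780))/49134 = -(31 - 1939)/49134 = -(-1908)/49134 = -1*(-318/8189) = 318/8189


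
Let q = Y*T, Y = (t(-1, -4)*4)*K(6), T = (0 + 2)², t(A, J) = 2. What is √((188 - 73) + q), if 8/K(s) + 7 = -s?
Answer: √16107/13 ≈ 9.7626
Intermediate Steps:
K(s) = 8/(-7 - s)
T = 4 (T = 2² = 4)
Y = -64/13 (Y = (2*4)*(-8/(7 + 6)) = 8*(-8/13) = -64/13 ≈ -4.9231)
q = -256/13 (q = -64/13*4 = -256/13 ≈ -19.692)
√((188 - 73) + q) = √((188 - 73) - 256/13) = √(115 - 256/13) = √(1239/13) = √16107/13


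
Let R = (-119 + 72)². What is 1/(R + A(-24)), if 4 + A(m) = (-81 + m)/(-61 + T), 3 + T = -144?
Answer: 208/458745 ≈ 0.00045341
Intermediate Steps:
T = -147 (T = -3 - 144 = -147)
A(m) = -751/208 - m/208 (A(m) = -4 + (-81 + m)/(-61 - 147) = -4 + (-81 + m)/(-208) = -4 + (-81 + m)*(-1/208) = -4 + (81/208 - m/208) = -751/208 - m/208)
R = 2209 (R = (-47)² = 2209)
1/(R + A(-24)) = 1/(2209 + (-751/208 - 1/208*(-24))) = 1/(2209 + (-751/208 + 3/26)) = 1/(2209 - 727/208) = 1/(458745/208) = 208/458745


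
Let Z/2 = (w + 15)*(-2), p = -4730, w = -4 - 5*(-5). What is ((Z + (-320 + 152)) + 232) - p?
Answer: 4650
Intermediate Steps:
w = 21 (w = -4 + 25 = 21)
Z = -144 (Z = 2*((21 + 15)*(-2)) = 2*(36*(-2)) = 2*(-72) = -144)
((Z + (-320 + 152)) + 232) - p = ((-144 + (-320 + 152)) + 232) - 1*(-4730) = ((-144 - 168) + 232) + 4730 = (-312 + 232) + 4730 = -80 + 4730 = 4650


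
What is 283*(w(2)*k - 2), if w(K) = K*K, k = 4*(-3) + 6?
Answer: -7358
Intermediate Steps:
k = -6 (k = -12 + 6 = -6)
w(K) = K²
283*(w(2)*k - 2) = 283*(2²*(-6) - 2) = 283*(4*(-6) - 2) = 283*(-24 - 2) = 283*(-26) = -7358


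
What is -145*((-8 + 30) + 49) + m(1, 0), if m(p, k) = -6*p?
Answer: -10301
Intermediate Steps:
-145*((-8 + 30) + 49) + m(1, 0) = -145*((-8 + 30) + 49) - 6*1 = -145*(22 + 49) - 6 = -145*71 - 6 = -10295 - 6 = -10301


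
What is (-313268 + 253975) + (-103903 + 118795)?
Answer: -44401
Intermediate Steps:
(-313268 + 253975) + (-103903 + 118795) = -59293 + 14892 = -44401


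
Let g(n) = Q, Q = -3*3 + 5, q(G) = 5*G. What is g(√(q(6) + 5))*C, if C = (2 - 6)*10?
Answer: 160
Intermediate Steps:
Q = -4 (Q = -9 + 5 = -4)
g(n) = -4
C = -40 (C = -4*10 = -40)
g(√(q(6) + 5))*C = -4*(-40) = 160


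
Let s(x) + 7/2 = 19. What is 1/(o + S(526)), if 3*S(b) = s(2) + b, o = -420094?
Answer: -2/839827 ≈ -2.3814e-6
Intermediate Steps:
s(x) = 31/2 (s(x) = -7/2 + 19 = 31/2)
S(b) = 31/6 + b/3 (S(b) = (31/2 + b)/3 = 31/6 + b/3)
1/(o + S(526)) = 1/(-420094 + (31/6 + (⅓)*526)) = 1/(-420094 + (31/6 + 526/3)) = 1/(-420094 + 361/2) = 1/(-839827/2) = -2/839827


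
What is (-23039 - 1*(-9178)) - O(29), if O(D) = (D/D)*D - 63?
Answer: -13827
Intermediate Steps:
O(D) = -63 + D (O(D) = 1*D - 63 = D - 63 = -63 + D)
(-23039 - 1*(-9178)) - O(29) = (-23039 - 1*(-9178)) - (-63 + 29) = (-23039 + 9178) - 1*(-34) = -13861 + 34 = -13827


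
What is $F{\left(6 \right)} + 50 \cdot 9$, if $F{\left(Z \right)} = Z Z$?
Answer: $486$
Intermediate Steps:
$F{\left(Z \right)} = Z^{2}$
$F{\left(6 \right)} + 50 \cdot 9 = 6^{2} + 50 \cdot 9 = 36 + 450 = 486$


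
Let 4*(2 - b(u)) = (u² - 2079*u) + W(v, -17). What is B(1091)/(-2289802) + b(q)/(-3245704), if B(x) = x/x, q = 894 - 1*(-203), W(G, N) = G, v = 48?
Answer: -616654938611/7432019510608 ≈ -0.082973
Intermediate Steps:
q = 1097 (q = 894 + 203 = 1097)
B(x) = 1
b(u) = -10 - u²/4 + 2079*u/4 (b(u) = 2 - ((u² - 2079*u) + 48)/4 = 2 - (48 + u² - 2079*u)/4 = 2 + (-12 - u²/4 + 2079*u/4) = -10 - u²/4 + 2079*u/4)
B(1091)/(-2289802) + b(q)/(-3245704) = 1/(-2289802) + (-10 - ¼*1097² + (2079/4)*1097)/(-3245704) = 1*(-1/2289802) + (-10 - ¼*1203409 + 2280663/4)*(-1/3245704) = -1/2289802 + (-10 - 1203409/4 + 2280663/4)*(-1/3245704) = -1/2289802 + (538607/2)*(-1/3245704) = -1/2289802 - 538607/6491408 = -616654938611/7432019510608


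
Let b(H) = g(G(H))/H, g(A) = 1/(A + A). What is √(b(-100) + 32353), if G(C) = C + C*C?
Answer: √1409296679978/6600 ≈ 179.87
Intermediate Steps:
G(C) = C + C²
g(A) = 1/(2*A)
b(H) = 1/(2*H²*(1 + H)) (b(H) = (1/(2*((H*(1 + H)))))/H = ((1/(H*(1 + H)))/2)/H = (1/(2*H*(1 + H)))/H = 1/(2*H²*(1 + H)))
√(b(-100) + 32353) = √((½)/((-100)²*(1 - 100)) + 32353) = √((½)*(1/10000)/(-99) + 32353) = √((½)*(1/10000)*(-1/99) + 32353) = √(-1/1980000 + 32353) = √(64058939999/1980000) = √1409296679978/6600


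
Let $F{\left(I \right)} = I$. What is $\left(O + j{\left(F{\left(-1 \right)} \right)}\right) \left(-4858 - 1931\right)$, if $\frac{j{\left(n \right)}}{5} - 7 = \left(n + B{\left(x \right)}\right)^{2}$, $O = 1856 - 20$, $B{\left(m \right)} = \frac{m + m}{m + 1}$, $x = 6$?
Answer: $- \frac{623257356}{49} \approx -1.272 \cdot 10^{7}$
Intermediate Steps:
$B{\left(m \right)} = \frac{2 m}{1 + m}$
$O = 1836$
$j{\left(n \right)} = 35 + 5 \left(\frac{12}{7} + n\right)^{2}$ ($j{\left(n \right)} = 35 + 5 \left(n + 2 \cdot 6 \frac{1}{1 + 6}\right)^{2} = 35 + 5 \left(n + 2 \cdot 6 \cdot \frac{1}{7}\right)^{2} = 35 + 5 \left(n + \frac{12}{7}\right)^{2} = 35 + 5 \left(\frac{12}{7} + n\right)^{2}$)
$\left(O + j{\left(F{\left(-1 \right)} \right)}\right) \left(-4858 - 1931\right) = \left(1836 + \left(35 + \frac{5 \left(12 + 7 \left(-1\right)\right)^{2}}{49}\right)\right) \left(-4858 - 1931\right) = \left(1836 + \left(35 + \frac{5 \left(12 - 7\right)^{2}}{49}\right)\right) \left(-6789\right) = \left(1836 + \left(35 + \frac{5 \cdot 5^{2}}{49}\right)\right) \left(-6789\right) = \left(1836 + \left(35 + \frac{5}{49} \cdot 25\right)\right) \left(-6789\right) = \left(1836 + \left(35 + \frac{125}{49}\right)\right) \left(-6789\right) = \left(1836 + \frac{1840}{49}\right) \left(-6789\right) = \frac{91804}{49} \left(-6789\right) = - \frac{623257356}{49}$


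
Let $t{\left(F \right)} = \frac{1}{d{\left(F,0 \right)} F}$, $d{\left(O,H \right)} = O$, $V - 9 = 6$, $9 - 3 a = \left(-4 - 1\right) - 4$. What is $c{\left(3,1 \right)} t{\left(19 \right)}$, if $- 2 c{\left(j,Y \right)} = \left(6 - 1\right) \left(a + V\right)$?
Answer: $- \frac{105}{722} \approx -0.14543$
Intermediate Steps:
$a = 6$ ($a = 3 - \frac{\left(-4 - 1\right) - 4}{3} = 3 - \frac{-5 - 4}{3} = 3 - -3 = 3 + 3 = 6$)
$V = 15$ ($V = 9 + 6 = 15$)
$c{\left(j,Y \right)} = - \frac{105}{2}$ ($c{\left(j,Y \right)} = - \frac{\left(6 - 1\right) \left(6 + 15\right)}{2} = - \frac{5 \cdot 21}{2} = \left(- \frac{1}{2}\right) 105 = - \frac{105}{2}$)
$t{\left(F \right)} = \frac{1}{F^{2}}$ ($t{\left(F \right)} = \frac{1}{F F} = \frac{1}{F^{2}}$)
$c{\left(3,1 \right)} t{\left(19 \right)} = - \frac{105}{2 \cdot 361} = \left(- \frac{105}{2}\right) \frac{1}{361} = - \frac{105}{722}$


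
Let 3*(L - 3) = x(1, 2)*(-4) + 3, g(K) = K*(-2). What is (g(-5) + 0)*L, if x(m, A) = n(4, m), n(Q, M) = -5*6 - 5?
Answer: 1520/3 ≈ 506.67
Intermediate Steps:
g(K) = -2*K
n(Q, M) = -35 (n(Q, M) = -30 - 5 = -35)
x(m, A) = -35
L = 152/3 (L = 3 + (-35*(-4) + 3)/3 = 3 + (140 + 3)/3 = 3 + (1/3)*143 = 3 + 143/3 = 152/3 ≈ 50.667)
(g(-5) + 0)*L = (-2*(-5) + 0)*(152/3) = (10 + 0)*(152/3) = 10*(152/3) = 1520/3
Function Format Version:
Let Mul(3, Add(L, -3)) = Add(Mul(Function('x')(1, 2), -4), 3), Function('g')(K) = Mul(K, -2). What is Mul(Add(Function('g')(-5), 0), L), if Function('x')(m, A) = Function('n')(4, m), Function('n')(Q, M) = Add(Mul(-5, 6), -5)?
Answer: Rational(1520, 3) ≈ 506.67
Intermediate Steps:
Function('g')(K) = Mul(-2, K)
Function('n')(Q, M) = -35 (Function('n')(Q, M) = Add(-30, -5) = -35)
Function('x')(m, A) = -35
L = Rational(152, 3) (L = Add(3, Mul(Rational(1, 3), Add(Mul(-35, -4), 3))) = Add(3, Mul(Rational(1, 3), Add(140, 3))) = Add(3, Mul(Rational(1, 3), 143)) = Add(3, Rational(143, 3)) = Rational(152, 3) ≈ 50.667)
Mul(Add(Function('g')(-5), 0), L) = Mul(Add(Mul(-2, -5), 0), Rational(152, 3)) = Mul(Add(10, 0), Rational(152, 3)) = Mul(10, Rational(152, 3)) = Rational(1520, 3)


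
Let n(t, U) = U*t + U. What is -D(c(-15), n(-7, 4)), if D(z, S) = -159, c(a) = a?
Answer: 159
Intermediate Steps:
n(t, U) = U + U*t
-D(c(-15), n(-7, 4)) = -1*(-159) = 159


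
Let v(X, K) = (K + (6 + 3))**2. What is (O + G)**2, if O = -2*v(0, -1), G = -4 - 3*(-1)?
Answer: 16641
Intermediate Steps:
v(X, K) = (9 + K)**2 (v(X, K) = (K + 9)**2 = (9 + K)**2)
G = -1 (G = -4 + 3 = -1)
O = -128 (O = -2*(9 - 1)**2 = -2*8**2 = -2*64 = -128)
(O + G)**2 = (-128 - 1)**2 = (-129)**2 = 16641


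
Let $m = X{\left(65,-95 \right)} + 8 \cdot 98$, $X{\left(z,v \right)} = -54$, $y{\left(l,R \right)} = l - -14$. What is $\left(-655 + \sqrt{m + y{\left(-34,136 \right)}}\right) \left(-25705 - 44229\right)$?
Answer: $45806770 - 69934 \sqrt{710} \approx 4.3943 \cdot 10^{7}$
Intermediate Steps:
$y{\left(l,R \right)} = 14 + l$ ($y{\left(l,R \right)} = l + 14 = 14 + l$)
$m = 730$ ($m = -54 + 8 \cdot 98 = -54 + 784 = 730$)
$\left(-655 + \sqrt{m + y{\left(-34,136 \right)}}\right) \left(-25705 - 44229\right) = \left(-655 + \sqrt{730 + \left(14 - 34\right)}\right) \left(-25705 - 44229\right) = \left(-655 + \sqrt{730 - 20}\right) \left(-69934\right) = \left(-655 + \sqrt{710}\right) \left(-69934\right) = 45806770 - 69934 \sqrt{710}$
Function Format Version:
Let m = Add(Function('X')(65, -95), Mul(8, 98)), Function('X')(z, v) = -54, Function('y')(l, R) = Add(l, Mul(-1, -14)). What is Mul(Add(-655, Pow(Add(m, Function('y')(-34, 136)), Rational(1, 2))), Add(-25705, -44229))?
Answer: Add(45806770, Mul(-69934, Pow(710, Rational(1, 2)))) ≈ 4.3943e+7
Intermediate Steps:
Function('y')(l, R) = Add(14, l) (Function('y')(l, R) = Add(l, 14) = Add(14, l))
m = 730 (m = Add(-54, Mul(8, 98)) = Add(-54, 784) = 730)
Mul(Add(-655, Pow(Add(m, Function('y')(-34, 136)), Rational(1, 2))), Add(-25705, -44229)) = Mul(Add(-655, Pow(Add(730, Add(14, -34)), Rational(1, 2))), Add(-25705, -44229)) = Mul(Add(-655, Pow(Add(730, -20), Rational(1, 2))), -69934) = Mul(Add(-655, Pow(710, Rational(1, 2))), -69934) = Add(45806770, Mul(-69934, Pow(710, Rational(1, 2))))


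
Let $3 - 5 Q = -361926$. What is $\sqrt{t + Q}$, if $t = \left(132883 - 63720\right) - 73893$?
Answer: $\frac{\sqrt{1691395}}{5} \approx 260.11$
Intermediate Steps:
$Q = \frac{361929}{5}$ ($Q = \frac{3}{5} - - \frac{361926}{5} = \frac{3}{5} + \frac{361926}{5} = \frac{361929}{5} \approx 72386.0$)
$t = -4730$ ($t = 69163 - 73893 = -4730$)
$\sqrt{t + Q} = \sqrt{-4730 + \frac{361929}{5}} = \sqrt{\frac{338279}{5}} = \frac{\sqrt{1691395}}{5}$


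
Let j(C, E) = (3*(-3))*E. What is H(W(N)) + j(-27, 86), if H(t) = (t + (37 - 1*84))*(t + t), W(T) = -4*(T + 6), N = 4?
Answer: 6186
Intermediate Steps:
W(T) = -24 - 4*T (W(T) = -4*(6 + T) = -24 - 4*T)
H(t) = 2*t*(-47 + t) (H(t) = (t + (37 - 84))*(2*t) = (t - 47)*(2*t) = (-47 + t)*(2*t) = 2*t*(-47 + t))
j(C, E) = -9*E
H(W(N)) + j(-27, 86) = 2*(-24 - 4*4)*(-47 + (-24 - 4*4)) - 9*86 = 2*(-24 - 16)*(-47 + (-24 - 16)) - 774 = 2*(-40)*(-47 - 40) - 774 = 2*(-40)*(-87) - 774 = 6960 - 774 = 6186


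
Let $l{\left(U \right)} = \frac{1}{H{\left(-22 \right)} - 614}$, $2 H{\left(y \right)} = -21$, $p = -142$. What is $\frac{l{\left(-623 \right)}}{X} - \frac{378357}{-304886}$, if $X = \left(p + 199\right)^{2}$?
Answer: $\frac{1535372474585}{1237227692886} \approx 1.241$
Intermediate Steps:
$H{\left(y \right)} = - \frac{21}{2}$ ($H{\left(y \right)} = \frac{1}{2} \left(-21\right) = - \frac{21}{2}$)
$l{\left(U \right)} = - \frac{2}{1249}$ ($l{\left(U \right)} = \frac{1}{- \frac{21}{2} - 614} = \frac{1}{- \frac{1249}{2}} = - \frac{2}{1249}$)
$X = 3249$ ($X = \left(-142 + 199\right)^{2} = 57^{2} = 3249$)
$\frac{l{\left(-623 \right)}}{X} - \frac{378357}{-304886} = - \frac{2}{1249 \cdot 3249} - \frac{378357}{-304886} = \left(- \frac{2}{1249}\right) \frac{1}{3249} - - \frac{378357}{304886} = - \frac{2}{4058001} + \frac{378357}{304886} = \frac{1535372474585}{1237227692886}$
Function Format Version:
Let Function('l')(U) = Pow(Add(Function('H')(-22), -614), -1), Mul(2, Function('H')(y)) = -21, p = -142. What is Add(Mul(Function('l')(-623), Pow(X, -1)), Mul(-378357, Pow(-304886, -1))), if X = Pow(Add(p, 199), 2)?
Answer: Rational(1535372474585, 1237227692886) ≈ 1.2410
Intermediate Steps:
Function('H')(y) = Rational(-21, 2) (Function('H')(y) = Mul(Rational(1, 2), -21) = Rational(-21, 2))
Function('l')(U) = Rational(-2, 1249) (Function('l')(U) = Pow(Add(Rational(-21, 2), -614), -1) = Pow(Rational(-1249, 2), -1) = Rational(-2, 1249))
X = 3249 (X = Pow(Add(-142, 199), 2) = Pow(57, 2) = 3249)
Add(Mul(Function('l')(-623), Pow(X, -1)), Mul(-378357, Pow(-304886, -1))) = Add(Mul(Rational(-2, 1249), Pow(3249, -1)), Mul(-378357, Pow(-304886, -1))) = Add(Mul(Rational(-2, 1249), Rational(1, 3249)), Mul(-378357, Rational(-1, 304886))) = Add(Rational(-2, 4058001), Rational(378357, 304886)) = Rational(1535372474585, 1237227692886)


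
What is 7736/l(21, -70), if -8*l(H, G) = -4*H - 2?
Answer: 30944/43 ≈ 719.63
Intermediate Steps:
l(H, G) = ¼ + H/2 (l(H, G) = -(-4*H - 2)/8 = -(-2 - 4*H)/8 = ¼ + H/2)
7736/l(21, -70) = 7736/(¼ + (½)*21) = 7736/(¼ + 21/2) = 7736/(43/4) = 7736*(4/43) = 30944/43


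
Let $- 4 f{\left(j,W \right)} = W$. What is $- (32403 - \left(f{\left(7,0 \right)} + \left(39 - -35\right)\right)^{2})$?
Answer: $-26927$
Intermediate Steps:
$f{\left(j,W \right)} = - \frac{W}{4}$
$- (32403 - \left(f{\left(7,0 \right)} + \left(39 - -35\right)\right)^{2}) = - (32403 - \left(\left(- \frac{1}{4}\right) 0 + \left(39 - -35\right)\right)^{2}) = - (32403 - \left(0 + \left(39 + 35\right)\right)^{2}) = - (32403 - \left(0 + 74\right)^{2}) = - (32403 - 74^{2}) = - (32403 - 5476) = \left(-1\right) 26927 = -26927$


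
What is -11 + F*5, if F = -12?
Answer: -71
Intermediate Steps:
-11 + F*5 = -11 - 12*5 = -11 - 60 = -71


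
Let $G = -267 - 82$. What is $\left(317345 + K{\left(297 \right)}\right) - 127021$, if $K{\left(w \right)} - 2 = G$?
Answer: $189977$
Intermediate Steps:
$G = -349$ ($G = -267 - 82 = -349$)
$K{\left(w \right)} = -347$ ($K{\left(w \right)} = 2 - 349 = -347$)
$\left(317345 + K{\left(297 \right)}\right) - 127021 = \left(317345 - 347\right) - 127021 = 316998 - 127021 = 189977$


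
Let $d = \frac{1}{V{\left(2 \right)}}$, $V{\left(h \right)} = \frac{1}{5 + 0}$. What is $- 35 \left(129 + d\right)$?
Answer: $-4690$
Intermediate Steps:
$V{\left(h \right)} = \frac{1}{5}$
$d = 5$ ($d = \frac{1}{\frac{1}{5}} = 5$)
$- 35 \left(129 + d\right) = - 35 \left(129 + 5\right) = \left(-35\right) 134 = -4690$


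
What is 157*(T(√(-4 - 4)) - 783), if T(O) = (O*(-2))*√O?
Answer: -122931 - 1256*2^(¼)*I^(3/2) ≈ -1.2187e+5 - 1056.2*I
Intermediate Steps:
T(O) = -2*O^(3/2) (T(O) = (-2*O)*√O = -2*O^(3/2))
157*(T(√(-4 - 4)) - 783) = 157*(-2*(-4 - 4)^(¾) - 783) = 157*(-2*4*(-1)^(¾)*2^(¼) - 783) = 157*(-2*4*2^(¼)*I^(3/2) - 783) = 157*(-8*2^(¼)*I^(3/2) - 783) = 157*(-783 - 8*2^(¼)*I^(3/2)) = -122931 - 1256*2^(¼)*I^(3/2)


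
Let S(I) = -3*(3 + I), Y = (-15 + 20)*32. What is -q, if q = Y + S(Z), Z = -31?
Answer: -244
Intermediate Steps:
Y = 160 (Y = 5*32 = 160)
S(I) = -9 - 3*I
q = 244 (q = 160 + (-9 - 3*(-31)) = 160 + (-9 + 93) = 160 + 84 = 244)
-q = -1*244 = -244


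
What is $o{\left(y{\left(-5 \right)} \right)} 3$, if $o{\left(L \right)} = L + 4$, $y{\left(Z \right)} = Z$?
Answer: $-3$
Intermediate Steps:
$o{\left(L \right)} = 4 + L$
$o{\left(y{\left(-5 \right)} \right)} 3 = \left(4 - 5\right) 3 = \left(-1\right) 3 = -3$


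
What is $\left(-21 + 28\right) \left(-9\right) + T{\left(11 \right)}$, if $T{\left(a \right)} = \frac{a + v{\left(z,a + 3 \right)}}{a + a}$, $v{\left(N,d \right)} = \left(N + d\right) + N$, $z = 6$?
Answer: $- \frac{1349}{22} \approx -61.318$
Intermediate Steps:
$v{\left(N,d \right)} = d + 2 N$
$T{\left(a \right)} = \frac{15 + 2 a}{2 a}$ ($T{\left(a \right)} = \frac{a + \left(\left(a + 3\right) + 2 \cdot 6\right)}{a + a} = \frac{a + \left(\left(3 + a\right) + 12\right)}{2 a} = \left(a + \left(15 + a\right)\right) \frac{1}{2 a} = \left(15 + 2 a\right) \frac{1}{2 a} = \frac{15 + 2 a}{2 a}$)
$\left(-21 + 28\right) \left(-9\right) + T{\left(11 \right)} = \left(-21 + 28\right) \left(-9\right) + \frac{\frac{15}{2} + 11}{11} = 7 \left(-9\right) + \frac{1}{11} \cdot \frac{37}{2} = -63 + \frac{37}{22} = - \frac{1349}{22}$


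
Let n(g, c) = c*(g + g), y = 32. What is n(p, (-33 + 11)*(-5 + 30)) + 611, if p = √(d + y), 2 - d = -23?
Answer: 611 - 1100*√57 ≈ -7693.8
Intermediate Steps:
d = 25 (d = 2 - 1*(-23) = 2 + 23 = 25)
p = √57 (p = √(25 + 32) = √57 ≈ 7.5498)
n(g, c) = 2*c*g (n(g, c) = c*(2*g) = 2*c*g)
n(p, (-33 + 11)*(-5 + 30)) + 611 = 2*((-33 + 11)*(-5 + 30))*√57 + 611 = 2*(-22*25)*√57 + 611 = 2*(-550)*√57 + 611 = -1100*√57 + 611 = 611 - 1100*√57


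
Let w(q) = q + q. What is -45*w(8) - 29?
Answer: -749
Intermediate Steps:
w(q) = 2*q
-45*w(8) - 29 = -90*8 - 29 = -45*16 - 29 = -720 - 29 = -749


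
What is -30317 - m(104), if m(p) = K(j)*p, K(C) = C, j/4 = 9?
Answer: -34061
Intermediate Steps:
j = 36 (j = 4*9 = 36)
m(p) = 36*p
-30317 - m(104) = -30317 - 36*104 = -30317 - 1*3744 = -30317 - 3744 = -34061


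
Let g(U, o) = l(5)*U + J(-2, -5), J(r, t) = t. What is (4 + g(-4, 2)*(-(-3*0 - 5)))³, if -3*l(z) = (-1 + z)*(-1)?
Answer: -2924207/27 ≈ -1.0830e+5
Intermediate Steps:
l(z) = -⅓ + z/3 (l(z) = -(-1 + z)*(-1)/3 = -(1 - z)/3 = -⅓ + z/3)
g(U, o) = -5 + 4*U/3 (g(U, o) = (-⅓ + (⅓)*5)*U - 5 = (-⅓ + 5/3)*U - 5 = 4*U/3 - 5 = -5 + 4*U/3)
(4 + g(-4, 2)*(-(-3*0 - 5)))³ = (4 + (-5 + (4/3)*(-4))*(-(-3*0 - 5)))³ = (4 + (-5 - 16/3)*(-(0 - 5)))³ = (4 - (-31)*(-5)/3)³ = (4 - 31/3*5)³ = (4 - 155/3)³ = (-143/3)³ = -2924207/27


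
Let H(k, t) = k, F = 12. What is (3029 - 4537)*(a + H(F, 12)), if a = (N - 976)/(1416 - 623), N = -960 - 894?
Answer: -775576/61 ≈ -12714.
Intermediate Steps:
N = -1854
a = -2830/793 (a = (-1854 - 976)/(1416 - 623) = -2830/793 ≈ -3.5687)
(3029 - 4537)*(a + H(F, 12)) = (3029 - 4537)*(-2830/793 + 12) = -1508*6686/793 = -775576/61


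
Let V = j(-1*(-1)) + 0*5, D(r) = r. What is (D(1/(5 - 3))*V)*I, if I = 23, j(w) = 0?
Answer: 0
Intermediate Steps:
V = 0 (V = 0 + 0*5 = 0 + 0 = 0)
(D(1/(5 - 3))*V)*I = (0/(5 - 3))*23 = (0/2)*23 = ((½)*0)*23 = 0*23 = 0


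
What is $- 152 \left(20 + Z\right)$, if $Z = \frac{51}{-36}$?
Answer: $- \frac{8474}{3} \approx -2824.7$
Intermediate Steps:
$Z = - \frac{17}{12}$ ($Z = 51 \left(- \frac{1}{36}\right) = - \frac{17}{12} \approx -1.4167$)
$- 152 \left(20 + Z\right) = - 152 \left(20 - \frac{17}{12}\right) = \left(-152\right) \frac{223}{12} = - \frac{8474}{3}$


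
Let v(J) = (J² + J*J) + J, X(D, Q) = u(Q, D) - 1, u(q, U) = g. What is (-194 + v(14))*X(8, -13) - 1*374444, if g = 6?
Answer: -373384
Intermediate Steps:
u(q, U) = 6
X(D, Q) = 5 (X(D, Q) = 6 - 1 = 5)
v(J) = J + 2*J² (v(J) = (J² + J²) + J = 2*J² + J = J + 2*J²)
(-194 + v(14))*X(8, -13) - 1*374444 = (-194 + 14*(1 + 2*14))*5 - 1*374444 = (-194 + 14*(1 + 28))*5 - 374444 = (-194 + 14*29)*5 - 374444 = (-194 + 406)*5 - 374444 = 212*5 - 374444 = 1060 - 374444 = -373384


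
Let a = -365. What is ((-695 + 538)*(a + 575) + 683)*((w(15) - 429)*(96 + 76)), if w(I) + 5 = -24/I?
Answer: 12095226792/5 ≈ 2.4190e+9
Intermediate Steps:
w(I) = -5 - 24/I
((-695 + 538)*(a + 575) + 683)*((w(15) - 429)*(96 + 76)) = ((-695 + 538)*(-365 + 575) + 683)*(((-5 - 24/15) - 429)*(96 + 76)) = (-157*210 + 683)*(((-5 - 24*1/15) - 429)*172) = (-32970 + 683)*(((-5 - 8/5) - 429)*172) = -32287*(-33/5 - 429)*172 = -(-70321086)*172/5 = -32287*(-374616/5) = 12095226792/5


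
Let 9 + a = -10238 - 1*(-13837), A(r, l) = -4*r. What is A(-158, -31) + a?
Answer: 4222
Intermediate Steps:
a = 3590 (a = -9 + (-10238 - 1*(-13837)) = -9 + (-10238 + 13837) = -9 + 3599 = 3590)
A(-158, -31) + a = -4*(-158) + 3590 = 632 + 3590 = 4222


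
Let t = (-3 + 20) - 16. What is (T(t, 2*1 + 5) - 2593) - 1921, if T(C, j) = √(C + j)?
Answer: -4514 + 2*√2 ≈ -4511.2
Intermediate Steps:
t = 1 (t = 17 - 16 = 1)
(T(t, 2*1 + 5) - 2593) - 1921 = (√(1 + (2*1 + 5)) - 2593) - 1921 = (√(1 + (2 + 5)) - 2593) - 1921 = (√(1 + 7) - 2593) - 1921 = (√8 - 2593) - 1921 = (2*√2 - 2593) - 1921 = (-2593 + 2*√2) - 1921 = -4514 + 2*√2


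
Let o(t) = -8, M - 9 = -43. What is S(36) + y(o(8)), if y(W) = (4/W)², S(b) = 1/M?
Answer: 15/68 ≈ 0.22059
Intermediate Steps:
M = -34 (M = 9 - 43 = -34)
S(b) = -1/34 (S(b) = 1/(-34) = -1/34)
y(W) = 16/W²
S(36) + y(o(8)) = -1/34 + 16/(-8)² = -1/34 + 16*(1/64) = -1/34 + ¼ = 15/68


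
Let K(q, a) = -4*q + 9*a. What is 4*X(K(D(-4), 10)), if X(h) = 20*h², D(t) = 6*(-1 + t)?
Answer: 3528000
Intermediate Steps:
D(t) = -6 + 6*t
4*X(K(D(-4), 10)) = 4*(20*(-4*(-6 + 6*(-4)) + 9*10)²) = 4*(20*(-4*(-6 - 24) + 90)²) = 4*(20*(-4*(-30) + 90)²) = 4*(20*(120 + 90)²) = 4*(20*210²) = 4*(20*44100) = 4*882000 = 3528000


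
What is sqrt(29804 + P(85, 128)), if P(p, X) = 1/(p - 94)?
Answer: sqrt(268235)/3 ≈ 172.64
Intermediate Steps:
P(p, X) = 1/(-94 + p)
sqrt(29804 + P(85, 128)) = sqrt(29804 + 1/(-94 + 85)) = sqrt(29804 + 1/(-9)) = sqrt(29804 - 1/9) = sqrt(268235/9) = sqrt(268235)/3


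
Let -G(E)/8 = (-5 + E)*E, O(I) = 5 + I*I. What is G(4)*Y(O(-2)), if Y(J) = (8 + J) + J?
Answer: 832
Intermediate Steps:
O(I) = 5 + I²
Y(J) = 8 + 2*J
G(E) = -8*E*(-5 + E) (G(E) = -8*(-5 + E)*E = -8*E*(-5 + E))
G(4)*Y(O(-2)) = (8*4*(5 - 1*4))*(8 + 2*(5 + (-2)²)) = (8*4*(5 - 4))*(8 + 2*(5 + 4)) = (8*4*1)*(8 + 2*9) = 32*(8 + 18) = 32*26 = 832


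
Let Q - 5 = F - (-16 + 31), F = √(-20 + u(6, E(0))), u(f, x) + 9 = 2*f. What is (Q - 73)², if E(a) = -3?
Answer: (83 - I*√17)² ≈ 6872.0 - 684.44*I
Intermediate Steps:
u(f, x) = -9 + 2*f
F = I*√17 (F = √(-20 + (-9 + 2*6)) = √(-20 + (-9 + 12)) = √(-20 + 3) = √(-17) = I*√17 ≈ 4.1231*I)
Q = -10 + I*√17 (Q = 5 + (I*√17 - (-16 + 31)) = 5 + (I*√17 - 1*15) = 5 + (I*√17 - 15) = 5 + (-15 + I*√17) = -10 + I*√17 ≈ -10.0 + 4.1231*I)
(Q - 73)² = ((-10 + I*√17) - 73)² = (-83 + I*√17)²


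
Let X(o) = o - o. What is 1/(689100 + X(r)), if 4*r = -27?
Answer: 1/689100 ≈ 1.4512e-6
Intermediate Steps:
r = -27/4 (r = (¼)*(-27) = -27/4 ≈ -6.7500)
X(o) = 0
1/(689100 + X(r)) = 1/(689100 + 0) = 1/689100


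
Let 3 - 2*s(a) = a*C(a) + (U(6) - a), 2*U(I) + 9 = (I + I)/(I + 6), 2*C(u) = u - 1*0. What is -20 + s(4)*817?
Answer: 2411/2 ≈ 1205.5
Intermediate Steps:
C(u) = u/2 (C(u) = (u - 1*0)/2 = (u + 0)/2 = u/2)
U(I) = -9/2 + I/(6 + I) (U(I) = -9/2 + ((I + I)/(I + 6))/2 = -9/2 + ((2*I)/(6 + I))/2 = -9/2 + (2*I/(6 + I))/2 = -9/2 + I/(6 + I))
s(a) = 7/2 + a/2 - a²/4 (s(a) = 3/2 - (a*(a/2) + ((-54 - 7*6)/(2*(6 + 6)) - a))/2 = 3/2 - (a²/2 + ((½)*(-54 - 42)/12 - a))/2 = 3/2 - (a²/2 + ((½)*(1/12)*(-96) - a))/2 = 3/2 - (a²/2 + (-4 - a))/2 = 3/2 - (-4 + a²/2 - a)/2 = 3/2 + (2 + a/2 - a²/4) = 7/2 + a/2 - a²/4)
-20 + s(4)*817 = -20 + (7/2 + (½)*4 - ¼*4²)*817 = -20 + (7/2 + 2 - ¼*16)*817 = -20 + (7/2 + 2 - 4)*817 = -20 + (3/2)*817 = -20 + 2451/2 = 2411/2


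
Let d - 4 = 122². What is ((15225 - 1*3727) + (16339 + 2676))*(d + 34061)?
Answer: 1493580837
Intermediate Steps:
d = 14888 (d = 4 + 122² = 4 + 14884 = 14888)
((15225 - 1*3727) + (16339 + 2676))*(d + 34061) = ((15225 - 1*3727) + (16339 + 2676))*(14888 + 34061) = ((15225 - 3727) + 19015)*48949 = (11498 + 19015)*48949 = 30513*48949 = 1493580837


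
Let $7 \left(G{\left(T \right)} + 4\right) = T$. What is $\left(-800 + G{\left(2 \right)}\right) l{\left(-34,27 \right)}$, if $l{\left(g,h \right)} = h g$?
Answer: $\frac{5164668}{7} \approx 7.3781 \cdot 10^{5}$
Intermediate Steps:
$G{\left(T \right)} = -4 + \frac{T}{7}$
$l{\left(g,h \right)} = g h$
$\left(-800 + G{\left(2 \right)}\right) l{\left(-34,27 \right)} = \left(-800 + \left(-4 + \frac{1}{7} \cdot 2\right)\right) \left(\left(-34\right) 27\right) = \left(-800 + \left(-4 + \frac{2}{7}\right)\right) \left(-918\right) = \left(-800 - \frac{26}{7}\right) \left(-918\right) = \left(- \frac{5626}{7}\right) \left(-918\right) = \frac{5164668}{7}$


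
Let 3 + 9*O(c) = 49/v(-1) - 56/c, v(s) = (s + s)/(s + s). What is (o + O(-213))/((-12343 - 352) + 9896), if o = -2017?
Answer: 3856735/5365683 ≈ 0.71878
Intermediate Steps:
v(s) = 1 (v(s) = (2*s)/((2*s)) = (2*s)*(1/(2*s)) = 1)
O(c) = 46/9 - 56/(9*c) (O(c) = -⅓ + (49/1 - 56/c)/9 = -⅓ + (49*1 - 56/c)/9 = -⅓ + (49 - 56/c)/9 = -⅓ + (49/9 - 56/(9*c)) = 46/9 - 56/(9*c))
(o + O(-213))/((-12343 - 352) + 9896) = (-2017 + (2/9)*(-28 + 23*(-213))/(-213))/((-12343 - 352) + 9896) = (-2017 + (2/9)*(-1/213)*(-28 - 4899))/(-12695 + 9896) = (-2017 + (2/9)*(-1/213)*(-4927))/(-2799) = (-2017 + 9854/1917)*(-1/2799) = -3856735/1917*(-1/2799) = 3856735/5365683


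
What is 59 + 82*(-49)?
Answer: -3959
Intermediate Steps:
59 + 82*(-49) = 59 - 4018 = -3959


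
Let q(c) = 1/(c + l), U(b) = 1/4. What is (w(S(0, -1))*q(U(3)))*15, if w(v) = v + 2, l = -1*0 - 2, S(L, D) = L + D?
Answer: -60/7 ≈ -8.5714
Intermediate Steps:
U(b) = ¼
S(L, D) = D + L
l = -2 (l = 0 - 2 = -2)
q(c) = 1/(-2 + c) (q(c) = 1/(c - 2) = 1/(-2 + c))
w(v) = 2 + v
(w(S(0, -1))*q(U(3)))*15 = ((2 + (-1 + 0))/(-2 + ¼))*15 = ((2 - 1)/(-7/4))*15 = (1*(-4/7))*15 = -4/7*15 = -60/7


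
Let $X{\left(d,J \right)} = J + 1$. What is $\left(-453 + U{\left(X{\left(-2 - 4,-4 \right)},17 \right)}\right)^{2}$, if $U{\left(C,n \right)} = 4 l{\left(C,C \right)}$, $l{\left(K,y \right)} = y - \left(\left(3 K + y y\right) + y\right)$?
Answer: $205209$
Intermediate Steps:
$X{\left(d,J \right)} = 1 + J$
$l{\left(K,y \right)} = - y^{2} - 3 K$ ($l{\left(K,y \right)} = y - \left(\left(3 K + y^{2}\right) + y\right) = y - \left(\left(y^{2} + 3 K\right) + y\right) = y - \left(y + y^{2} + 3 K\right) = - y^{2} - 3 K$)
$U{\left(C,n \right)} = - 12 C - 4 C^{2}$ ($U{\left(C,n \right)} = 4 \left(- C^{2} - 3 C\right) = - 12 C - 4 C^{2}$)
$\left(-453 + U{\left(X{\left(-2 - 4,-4 \right)},17 \right)}\right)^{2} = \left(-453 + 4 \left(1 - 4\right) \left(-3 - \left(1 - 4\right)\right)\right)^{2} = \left(-453 + 4 \left(-3\right) \left(-3 - -3\right)\right)^{2} = \left(-453 + 4 \left(-3\right) \left(-3 + 3\right)\right)^{2} = \left(-453 + 4 \left(-3\right) 0\right)^{2} = \left(-453 + 0\right)^{2} = \left(-453\right)^{2} = 205209$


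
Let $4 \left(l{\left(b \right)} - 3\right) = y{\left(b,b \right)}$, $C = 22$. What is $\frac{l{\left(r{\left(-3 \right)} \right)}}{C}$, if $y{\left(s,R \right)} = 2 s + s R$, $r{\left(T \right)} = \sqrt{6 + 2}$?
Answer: $\frac{5}{22} + \frac{\sqrt{2}}{22} \approx 0.29156$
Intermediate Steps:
$r{\left(T \right)} = 2 \sqrt{2}$ ($r{\left(T \right)} = \sqrt{8} = 2 \sqrt{2}$)
$y{\left(s,R \right)} = 2 s + R s$
$l{\left(b \right)} = 3 + \frac{b \left(2 + b\right)}{4}$
$\frac{l{\left(r{\left(-3 \right)} \right)}}{C} = \frac{3 + \frac{2 \sqrt{2} \left(2 + 2 \sqrt{2}\right)}{4}}{22} = \frac{3 + \frac{\sqrt{2} \left(2 + 2 \sqrt{2}\right)}{2}}{22} = \frac{3}{22} + \frac{\sqrt{2} \left(2 + 2 \sqrt{2}\right)}{44}$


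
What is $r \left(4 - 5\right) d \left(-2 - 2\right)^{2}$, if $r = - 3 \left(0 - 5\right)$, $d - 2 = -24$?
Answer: $5280$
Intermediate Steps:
$d = -22$ ($d = 2 - 24 = -22$)
$r = 15$ ($r = \left(-3\right) \left(-5\right) = 15$)
$r \left(4 - 5\right) d \left(-2 - 2\right)^{2} = 15 \left(4 - 5\right) \left(-22\right) \left(-2 - 2\right)^{2} = 15 \left(-1\right) \left(-22\right) \left(-4\right)^{2} = \left(-15\right) \left(-22\right) 16 = 330 \cdot 16 = 5280$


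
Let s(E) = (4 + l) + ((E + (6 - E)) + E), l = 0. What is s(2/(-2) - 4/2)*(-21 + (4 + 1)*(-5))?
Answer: -322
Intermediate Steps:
s(E) = 10 + E (s(E) = (4 + 0) + ((E + (6 - E)) + E) = 4 + (6 + E) = 10 + E)
s(2/(-2) - 4/2)*(-21 + (4 + 1)*(-5)) = (10 + (2/(-2) - 4/2))*(-21 + (4 + 1)*(-5)) = (10 + (2*(-½) - 4*½))*(-21 + 5*(-5)) = (10 + (-1 - 2))*(-21 - 25) = (10 - 3)*(-46) = 7*(-46) = -322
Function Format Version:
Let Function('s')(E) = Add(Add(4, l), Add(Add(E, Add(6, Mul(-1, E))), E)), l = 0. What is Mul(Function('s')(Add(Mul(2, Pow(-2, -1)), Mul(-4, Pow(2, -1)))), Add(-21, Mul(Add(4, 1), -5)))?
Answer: -322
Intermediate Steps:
Function('s')(E) = Add(10, E) (Function('s')(E) = Add(Add(4, 0), Add(Add(E, Add(6, Mul(-1, E))), E)) = Add(4, Add(6, E)) = Add(10, E))
Mul(Function('s')(Add(Mul(2, Pow(-2, -1)), Mul(-4, Pow(2, -1)))), Add(-21, Mul(Add(4, 1), -5))) = Mul(Add(10, Add(Mul(2, Pow(-2, -1)), Mul(-4, Pow(2, -1)))), Add(-21, Mul(Add(4, 1), -5))) = Mul(Add(10, Add(Mul(2, Rational(-1, 2)), Mul(-4, Rational(1, 2)))), Add(-21, Mul(5, -5))) = Mul(Add(10, Add(-1, -2)), Add(-21, -25)) = Mul(Add(10, -3), -46) = Mul(7, -46) = -322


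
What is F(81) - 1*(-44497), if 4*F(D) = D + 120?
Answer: 178189/4 ≈ 44547.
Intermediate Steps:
F(D) = 30 + D/4 (F(D) = (D + 120)/4 = (120 + D)/4 = 30 + D/4)
F(81) - 1*(-44497) = (30 + (¼)*81) - 1*(-44497) = (30 + 81/4) + 44497 = 201/4 + 44497 = 178189/4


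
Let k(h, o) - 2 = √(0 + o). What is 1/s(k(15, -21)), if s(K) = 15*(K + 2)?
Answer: 4/555 - I*√21/555 ≈ 0.0072072 - 0.0082569*I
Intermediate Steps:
k(h, o) = 2 + √o (k(h, o) = 2 + √(0 + o) = 2 + √o)
s(K) = 30 + 15*K (s(K) = 15*(2 + K) = 30 + 15*K)
1/s(k(15, -21)) = 1/(30 + 15*(2 + √(-21))) = 1/(30 + 15*(2 + I*√21)) = 1/(30 + (30 + 15*I*√21)) = 1/(60 + 15*I*√21)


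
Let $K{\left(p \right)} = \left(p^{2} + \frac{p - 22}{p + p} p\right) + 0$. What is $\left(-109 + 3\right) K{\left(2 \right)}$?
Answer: $636$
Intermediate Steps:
$K{\left(p \right)} = -11 + p^{2} + \frac{p}{2}$ ($K{\left(p \right)} = \left(p^{2} + \frac{-22 + p}{2 p} p\right) + 0 = \left(p^{2} + \left(-11 + \frac{p}{2}\right)\right) + 0 = \left(-11 + p^{2} + \frac{p}{2}\right) + 0 = -11 + p^{2} + \frac{p}{2}$)
$\left(-109 + 3\right) K{\left(2 \right)} = \left(-109 + 3\right) \left(-11 + 2^{2} + \frac{1}{2} \cdot 2\right) = - 106 \left(-11 + 4 + 1\right) = \left(-106\right) \left(-6\right) = 636$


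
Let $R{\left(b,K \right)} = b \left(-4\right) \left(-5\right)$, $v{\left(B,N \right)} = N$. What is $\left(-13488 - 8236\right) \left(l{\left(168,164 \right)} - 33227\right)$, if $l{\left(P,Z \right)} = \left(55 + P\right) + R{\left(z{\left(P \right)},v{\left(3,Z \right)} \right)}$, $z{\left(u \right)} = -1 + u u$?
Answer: $-11545350144$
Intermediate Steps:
$z{\left(u \right)} = -1 + u^{2}$
$R{\left(b,K \right)} = 20 b$ ($R{\left(b,K \right)} = - 4 b \left(-5\right) = 20 b$)
$l{\left(P,Z \right)} = 35 + P + 20 P^{2}$ ($l{\left(P,Z \right)} = \left(55 + P\right) + 20 \left(-1 + P^{2}\right) = \left(55 + P\right) + \left(-20 + 20 P^{2}\right) = 35 + P + 20 P^{2}$)
$\left(-13488 - 8236\right) \left(l{\left(168,164 \right)} - 33227\right) = \left(-13488 - 8236\right) \left(\left(35 + 168 + 20 \cdot 168^{2}\right) - 33227\right) = - 21724 \left(\left(35 + 168 + 20 \cdot 28224\right) - 33227\right) = - 21724 \left(\left(35 + 168 + 564480\right) - 33227\right) = - 21724 \left(564683 - 33227\right) = \left(-21724\right) 531456 = -11545350144$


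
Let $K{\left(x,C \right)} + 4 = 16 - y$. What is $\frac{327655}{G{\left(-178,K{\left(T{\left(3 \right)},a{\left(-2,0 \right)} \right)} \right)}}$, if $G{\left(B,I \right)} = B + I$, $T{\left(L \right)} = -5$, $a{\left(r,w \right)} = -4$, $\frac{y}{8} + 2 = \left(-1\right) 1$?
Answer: $- \frac{327655}{142} \approx -2307.4$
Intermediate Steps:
$y = -24$ ($y = -16 + 8 \left(\left(-1\right) 1\right) = -16 + 8 \left(-1\right) = -16 - 8 = -24$)
$K{\left(x,C \right)} = 36$ ($K{\left(x,C \right)} = -4 + \left(16 - -24\right) = -4 + \left(16 + 24\right) = -4 + 40 = 36$)
$\frac{327655}{G{\left(-178,K{\left(T{\left(3 \right)},a{\left(-2,0 \right)} \right)} \right)}} = \frac{327655}{-178 + 36} = \frac{327655}{-142} = 327655 \left(- \frac{1}{142}\right) = - \frac{327655}{142}$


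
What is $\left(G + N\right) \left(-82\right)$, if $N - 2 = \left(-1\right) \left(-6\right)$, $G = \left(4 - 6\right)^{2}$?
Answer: $-984$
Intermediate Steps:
$G = 4$ ($G = \left(-2\right)^{2} = 4$)
$N = 8$ ($N = 2 - -6 = 2 + 6 = 8$)
$\left(G + N\right) \left(-82\right) = \left(4 + 8\right) \left(-82\right) = 12 \left(-82\right) = -984$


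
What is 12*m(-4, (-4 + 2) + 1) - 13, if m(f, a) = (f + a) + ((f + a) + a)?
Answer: -145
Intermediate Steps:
m(f, a) = 2*f + 3*a (m(f, a) = (a + f) + ((a + f) + a) = (a + f) + (f + 2*a) = 2*f + 3*a)
12*m(-4, (-4 + 2) + 1) - 13 = 12*(2*(-4) + 3*((-4 + 2) + 1)) - 13 = 12*(-8 + 3*(-2 + 1)) - 13 = 12*(-8 + 3*(-1)) - 13 = 12*(-8 - 3) - 13 = 12*(-11) - 13 = -132 - 13 = -145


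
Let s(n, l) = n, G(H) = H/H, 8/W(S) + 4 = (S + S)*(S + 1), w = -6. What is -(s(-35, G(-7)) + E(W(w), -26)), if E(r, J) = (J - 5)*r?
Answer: 276/7 ≈ 39.429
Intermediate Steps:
W(S) = 8/(-4 + 2*S*(1 + S)) (W(S) = 8/(-4 + (S + S)*(S + 1)) = 8/(-4 + (2*S)*(1 + S)) = 8/(-4 + 2*S*(1 + S)))
G(H) = 1
E(r, J) = r*(-5 + J) (E(r, J) = (-5 + J)*r = r*(-5 + J))
-(s(-35, G(-7)) + E(W(w), -26)) = -(-35 + (4/(-2 - 6 + (-6)²))*(-5 - 26)) = -(-35 + (4/(-2 - 6 + 36))*(-31)) = -(-35 + (4/28)*(-31)) = -(-35 + (4*(1/28))*(-31)) = -(-35 + (⅐)*(-31)) = -(-35 - 31/7) = -1*(-276/7) = 276/7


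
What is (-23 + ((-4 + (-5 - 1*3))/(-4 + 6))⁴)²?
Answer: 1620529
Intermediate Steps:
(-23 + ((-4 + (-5 - 1*3))/(-4 + 6))⁴)² = (-23 + ((-4 + (-5 - 3))/2)⁴)² = (-23 + ((-4 - 8)*(½))⁴)² = (-23 + (-12*½)⁴)² = (-23 + (-6)⁴)² = (-23 + 1296)² = 1273² = 1620529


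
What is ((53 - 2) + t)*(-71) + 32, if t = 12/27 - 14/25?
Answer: -805679/225 ≈ -3580.8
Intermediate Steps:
t = -26/225 (t = 12*(1/27) - 14*1/25 = 4/9 - 14/25 = -26/225 ≈ -0.11556)
((53 - 2) + t)*(-71) + 32 = ((53 - 2) - 26/225)*(-71) + 32 = (51 - 26/225)*(-71) + 32 = (11449/225)*(-71) + 32 = -812879/225 + 32 = -805679/225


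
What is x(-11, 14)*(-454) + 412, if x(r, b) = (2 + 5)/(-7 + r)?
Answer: 5297/9 ≈ 588.56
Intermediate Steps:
x(r, b) = 7/(-7 + r)
x(-11, 14)*(-454) + 412 = (7/(-7 - 11))*(-454) + 412 = (7/(-18))*(-454) + 412 = (7*(-1/18))*(-454) + 412 = -7/18*(-454) + 412 = 1589/9 + 412 = 5297/9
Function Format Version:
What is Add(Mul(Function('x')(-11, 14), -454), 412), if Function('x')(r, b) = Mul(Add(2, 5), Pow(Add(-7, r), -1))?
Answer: Rational(5297, 9) ≈ 588.56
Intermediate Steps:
Function('x')(r, b) = Mul(7, Pow(Add(-7, r), -1))
Add(Mul(Function('x')(-11, 14), -454), 412) = Add(Mul(Mul(7, Pow(Add(-7, -11), -1)), -454), 412) = Add(Mul(Mul(7, Pow(-18, -1)), -454), 412) = Add(Mul(Mul(7, Rational(-1, 18)), -454), 412) = Add(Mul(Rational(-7, 18), -454), 412) = Add(Rational(1589, 9), 412) = Rational(5297, 9)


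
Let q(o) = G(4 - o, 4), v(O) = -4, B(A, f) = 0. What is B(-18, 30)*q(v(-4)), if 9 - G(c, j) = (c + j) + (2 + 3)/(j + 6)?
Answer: 0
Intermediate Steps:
G(c, j) = 9 - c - j - 5/(6 + j) (G(c, j) = 9 - ((c + j) + (2 + 3)/(j + 6)) = 9 - ((c + j) + 5/(6 + j)) = 9 - (c + j + 5/(6 + j)) = 9 + (-c - j - 5/(6 + j)) = 9 - c - j - 5/(6 + j))
q(o) = ½ + o (q(o) = (49 - 1*4² - 6*(4 - o) + 3*4 - 1*(4 - o)*4)/(6 + 4) = (49 - 1*16 + (-24 + 6*o) + 12 + (-16 + 4*o))/10 = (49 - 16 + (-24 + 6*o) + 12 + (-16 + 4*o))/10 = (5 + 10*o)/10 = ½ + o)
B(-18, 30)*q(v(-4)) = 0*(½ - 4) = 0*(-7/2) = 0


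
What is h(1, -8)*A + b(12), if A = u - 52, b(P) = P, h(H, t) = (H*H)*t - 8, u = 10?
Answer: 684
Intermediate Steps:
h(H, t) = -8 + t*H**2 (h(H, t) = H**2*t - 8 = t*H**2 - 8 = -8 + t*H**2)
A = -42 (A = 10 - 52 = -42)
h(1, -8)*A + b(12) = (-8 - 8*1**2)*(-42) + 12 = (-8 - 8*1)*(-42) + 12 = (-8 - 8)*(-42) + 12 = -16*(-42) + 12 = 672 + 12 = 684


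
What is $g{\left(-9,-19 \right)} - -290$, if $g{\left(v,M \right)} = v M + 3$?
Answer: $464$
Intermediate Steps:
$g{\left(v,M \right)} = 3 + M v$ ($g{\left(v,M \right)} = M v + 3 = 3 + M v$)
$g{\left(-9,-19 \right)} - -290 = \left(3 - -171\right) - -290 = \left(3 + 171\right) + 290 = 174 + 290 = 464$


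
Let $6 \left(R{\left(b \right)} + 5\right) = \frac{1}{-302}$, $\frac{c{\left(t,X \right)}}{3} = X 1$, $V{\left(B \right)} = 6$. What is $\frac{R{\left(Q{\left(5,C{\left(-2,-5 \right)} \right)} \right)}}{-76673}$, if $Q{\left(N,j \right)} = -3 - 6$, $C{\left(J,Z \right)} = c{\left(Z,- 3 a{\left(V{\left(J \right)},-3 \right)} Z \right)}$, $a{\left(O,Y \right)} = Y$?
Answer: $\frac{9061}{138931476} \approx 6.5219 \cdot 10^{-5}$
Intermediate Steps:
$c{\left(t,X \right)} = 3 X$ ($c{\left(t,X \right)} = 3 X 1 = 3 X$)
$C{\left(J,Z \right)} = 27 Z$ ($C{\left(J,Z \right)} = 3 \left(-3\right) \left(-3\right) Z = 3 \cdot 9 Z = 27 Z$)
$Q{\left(N,j \right)} = -9$ ($Q{\left(N,j \right)} = -3 - 6 = -9$)
$R{\left(b \right)} = - \frac{9061}{1812}$ ($R{\left(b \right)} = -5 + \frac{1}{6 \left(-302\right)} = -5 + \frac{1}{6} \left(- \frac{1}{302}\right) = -5 - \frac{1}{1812} = - \frac{9061}{1812}$)
$\frac{R{\left(Q{\left(5,C{\left(-2,-5 \right)} \right)} \right)}}{-76673} = - \frac{9061}{1812 \left(-76673\right)} = \left(- \frac{9061}{1812}\right) \left(- \frac{1}{76673}\right) = \frac{9061}{138931476}$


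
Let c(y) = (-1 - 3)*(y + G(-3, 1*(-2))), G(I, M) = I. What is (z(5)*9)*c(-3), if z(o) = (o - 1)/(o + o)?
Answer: 432/5 ≈ 86.400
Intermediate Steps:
z(o) = (-1 + o)/(2*o) (z(o) = (-1 + o)/((2*o)) = (-1 + o)*(1/(2*o)) = (-1 + o)/(2*o))
c(y) = 12 - 4*y (c(y) = (-1 - 3)*(y - 3) = -4*(-3 + y) = 12 - 4*y)
(z(5)*9)*c(-3) = (((1/2)*(-1 + 5)/5)*9)*(12 - 4*(-3)) = (((1/2)*(1/5)*4)*9)*(12 + 12) = ((2/5)*9)*24 = (18/5)*24 = 432/5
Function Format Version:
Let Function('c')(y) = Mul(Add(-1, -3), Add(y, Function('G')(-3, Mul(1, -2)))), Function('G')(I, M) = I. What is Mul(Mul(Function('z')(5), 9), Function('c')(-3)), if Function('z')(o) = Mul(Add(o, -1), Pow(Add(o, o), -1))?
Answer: Rational(432, 5) ≈ 86.400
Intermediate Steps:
Function('z')(o) = Mul(Rational(1, 2), Pow(o, -1), Add(-1, o)) (Function('z')(o) = Mul(Add(-1, o), Pow(Mul(2, o), -1)) = Mul(Add(-1, o), Mul(Rational(1, 2), Pow(o, -1))) = Mul(Rational(1, 2), Pow(o, -1), Add(-1, o)))
Function('c')(y) = Add(12, Mul(-4, y)) (Function('c')(y) = Mul(Add(-1, -3), Add(y, -3)) = Mul(-4, Add(-3, y)) = Add(12, Mul(-4, y)))
Mul(Mul(Function('z')(5), 9), Function('c')(-3)) = Mul(Mul(Mul(Rational(1, 2), Pow(5, -1), Add(-1, 5)), 9), Add(12, Mul(-4, -3))) = Mul(Mul(Mul(Rational(1, 2), Rational(1, 5), 4), 9), Add(12, 12)) = Mul(Mul(Rational(2, 5), 9), 24) = Mul(Rational(18, 5), 24) = Rational(432, 5)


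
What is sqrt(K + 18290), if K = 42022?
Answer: 2*sqrt(15078) ≈ 245.58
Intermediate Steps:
sqrt(K + 18290) = sqrt(42022 + 18290) = sqrt(60312) = 2*sqrt(15078)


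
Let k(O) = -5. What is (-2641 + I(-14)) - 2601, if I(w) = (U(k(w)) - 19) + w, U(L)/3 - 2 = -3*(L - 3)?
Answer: -5197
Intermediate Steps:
U(L) = 33 - 9*L (U(L) = 6 + 3*(-3*(L - 3)) = 6 + 3*(-3*(-3 + L)) = 6 + 3*(9 - 3*L) = 6 + (27 - 9*L) = 33 - 9*L)
I(w) = 59 + w (I(w) = ((33 - 9*(-5)) - 19) + w = ((33 + 45) - 19) + w = (78 - 19) + w = 59 + w)
(-2641 + I(-14)) - 2601 = (-2641 + (59 - 14)) - 2601 = (-2641 + 45) - 2601 = -2596 - 2601 = -5197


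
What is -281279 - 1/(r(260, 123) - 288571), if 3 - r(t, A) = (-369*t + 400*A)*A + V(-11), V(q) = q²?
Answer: -1535876443350/5460331 ≈ -2.8128e+5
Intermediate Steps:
r(t, A) = -118 - A*(-369*t + 400*A) (r(t, A) = 3 - ((-369*t + 400*A)*A + (-11)²) = 3 - (A*(-369*t + 400*A) + 121) = 3 - (121 + A*(-369*t + 400*A)) = 3 + (-121 - A*(-369*t + 400*A)) = -118 - A*(-369*t + 400*A))
-281279 - 1/(r(260, 123) - 288571) = -281279 - 1/((-118 - 400*123² + 369*123*260) - 288571) = -281279 - 1/((-118 - 400*15129 + 11800620) - 288571) = -281279 - 1/((-118 - 6051600 + 11800620) - 288571) = -281279 - 1/(5748902 - 288571) = -281279 - 1/5460331 = -1535876443350/5460331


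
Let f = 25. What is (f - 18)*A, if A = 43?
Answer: 301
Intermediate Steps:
(f - 18)*A = (25 - 18)*43 = 7*43 = 301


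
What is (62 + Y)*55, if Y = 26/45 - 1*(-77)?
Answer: 69091/9 ≈ 7676.8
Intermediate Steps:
Y = 3491/45 (Y = 26*(1/45) + 77 = 26/45 + 77 = 3491/45 ≈ 77.578)
(62 + Y)*55 = (62 + 3491/45)*55 = (6281/45)*55 = 69091/9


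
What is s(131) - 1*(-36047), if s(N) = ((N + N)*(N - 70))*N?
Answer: 2129689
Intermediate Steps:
s(N) = 2*N²*(-70 + N) (s(N) = ((2*N)*(-70 + N))*N = (2*N*(-70 + N))*N = 2*N²*(-70 + N))
s(131) - 1*(-36047) = 2*131²*(-70 + 131) - 1*(-36047) = 2*17161*61 + 36047 = 2093642 + 36047 = 2129689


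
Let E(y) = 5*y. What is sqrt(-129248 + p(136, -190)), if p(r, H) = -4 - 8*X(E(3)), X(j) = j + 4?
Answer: 2*I*sqrt(32351) ≈ 359.73*I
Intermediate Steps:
X(j) = 4 + j
p(r, H) = -156 (p(r, H) = -4 - 8*(4 + 5*3) = -4 - 8*(4 + 15) = -4 - 8*19 = -4 - 152 = -156)
sqrt(-129248 + p(136, -190)) = sqrt(-129248 - 156) = sqrt(-129404) = 2*I*sqrt(32351)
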